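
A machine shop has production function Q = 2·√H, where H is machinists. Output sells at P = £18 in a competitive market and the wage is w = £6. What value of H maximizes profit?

MP_H = (1/2)·2·H^(-1/2) = H^(-1/2).
Profit maximization for a price taker requires P·MP_H = w: 18·H^(-1/2) = 6.
So H^(-1/2) = 1/3, which gives H = 9.

H* = 9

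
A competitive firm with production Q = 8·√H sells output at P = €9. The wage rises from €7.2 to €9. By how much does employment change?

ΔH = -9

From P·MP_H = w with MP_H = 4·H^(-1/2), the labor demand is H(w) = (36/w)^(2).
At w = 7.2: H = 25. At w = 9: H = 16.
ΔH = 16 − 25 = -9.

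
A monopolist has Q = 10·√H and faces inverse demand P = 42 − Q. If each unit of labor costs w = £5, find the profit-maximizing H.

H* = 4

Marginal revenue from the inverse demand is MR = 42 − 2Q.
The marginal product is MP_H = 5·H^(-1/2).
A monopolist hires until marginal revenue product equals the wage: MR·MP_H = w.
At H, Q = 10·√H. Substituting and solving: (42 − 20·√H)·5·H^(-1/2) = 5 gives H = 4.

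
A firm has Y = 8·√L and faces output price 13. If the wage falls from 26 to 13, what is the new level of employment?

From P·MP_L = w with MP_L = 4·L^(-1/2), the labor demand is L(w) = (52/w)^(2).
At w = 26: L = 4. At w = 13: L = 16.

L* = 16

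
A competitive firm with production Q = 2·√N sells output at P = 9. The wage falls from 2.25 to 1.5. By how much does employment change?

ΔN = 20

From P·MP_N = w with MP_N = N^(-1/2), the labor demand is N(w) = (9/w)^(2).
At w = 2.25: N = 16. At w = 1.5: N = 36.
ΔN = 36 − 16 = 20.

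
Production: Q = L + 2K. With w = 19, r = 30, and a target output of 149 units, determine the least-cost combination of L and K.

The inputs are perfect substitutes, so the firm uses whichever has the lower cost per unit of output.
Cost per unit of output via L is 19; via K it is 15. K is cheaper.
Producing Q = 149 with K alone: L = 0, K = 74.5.

L* = 0, K* = 74.5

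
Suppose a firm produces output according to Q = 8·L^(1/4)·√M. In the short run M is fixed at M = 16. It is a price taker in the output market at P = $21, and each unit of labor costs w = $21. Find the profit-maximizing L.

With M = 16, MP_L = (1/4)·8·L^(-3/4)·16^(1/2) = 8·L^(-3/4).
Profit maximization for a price taker requires P·MP_L = w: 21·8·L^(-3/4) = 21.
So L^(-3/4) = 0.125, which gives L = 16.

L* = 16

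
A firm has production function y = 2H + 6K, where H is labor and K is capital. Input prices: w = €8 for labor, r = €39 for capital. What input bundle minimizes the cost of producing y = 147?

H* = 73.5, K* = 0

The inputs are perfect substitutes, so the firm uses whichever has the lower cost per unit of output.
Cost per unit of output via H is w/2 = 4; via K it is r/6 = 6.5. H is cheaper.
Producing y = 147 with H alone: H = 73.5, K = 0.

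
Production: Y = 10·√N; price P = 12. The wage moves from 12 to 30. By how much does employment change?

From P·MP_N = w with MP_N = 5·N^(-1/2), the labor demand is N(w) = (60/w)^(2).
At w = 12: N = 25. At w = 30: N = 4.
ΔN = 4 − 25 = -21.

ΔN = -21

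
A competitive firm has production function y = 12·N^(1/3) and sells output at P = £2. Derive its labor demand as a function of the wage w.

MP_N = (1/3)·12·N^(-2/3) = 4·N^(-2/3).
Setting P·MP_N = w: 8·N^(-2/3) = w.
Solving for N: N^(-2/3) = w/8, so N = (8/w)^(3/2).

N(w) = (8/w)^(3/2)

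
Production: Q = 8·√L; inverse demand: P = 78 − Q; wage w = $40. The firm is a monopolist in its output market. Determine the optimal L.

L* = 9

Marginal revenue from the inverse demand is MR = 78 − 2Q.
The marginal product is MP_L = 4·L^(-1/2).
A monopolist hires until marginal revenue product equals the wage: MR·MP_L = w.
At L, Q = 8·√L. Substituting and solving: (78 − 16·√L)·4·L^(-1/2) = 40 gives L = 9.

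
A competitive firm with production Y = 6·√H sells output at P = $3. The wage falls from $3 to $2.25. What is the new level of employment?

From P·MP_H = w with MP_H = 3·H^(-1/2), the labor demand is H(w) = (9/w)^(2).
At w = 3: H = 9. At w = 2.25: H = 16.

H* = 16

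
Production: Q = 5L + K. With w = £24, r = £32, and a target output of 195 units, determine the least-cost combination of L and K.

L* = 39, K* = 0

The inputs are perfect substitutes, so the firm uses whichever has the lower cost per unit of output.
Cost per unit of output via L is 4.8; via K it is 32. L is cheaper.
Producing Q = 195 with L alone: L = 39, K = 0.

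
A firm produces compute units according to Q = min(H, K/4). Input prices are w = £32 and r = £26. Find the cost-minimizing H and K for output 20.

H* = 20, K* = 80

With a fixed-proportions technology, the cost-minimizing bundle uses no slack in either input: H = K/4 = Q.
So H = 20 and K = 4·20 = 80.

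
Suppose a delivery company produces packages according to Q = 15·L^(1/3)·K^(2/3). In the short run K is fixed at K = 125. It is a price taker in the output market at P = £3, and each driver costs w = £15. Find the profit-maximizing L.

With K = 125, MP_L = (1/3)·15·L^(-2/3)·125^(2/3) = 125·L^(-2/3).
Profit maximization for a price taker requires P·MP_L = w: 3·125·L^(-2/3) = 15.
So L^(-2/3) = 0.04, which gives L = 125.

L* = 125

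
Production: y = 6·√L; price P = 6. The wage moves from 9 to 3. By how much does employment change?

ΔL = 32

From P·MP_L = w with MP_L = 3·L^(-1/2), the labor demand is L(w) = (18/w)^(2).
At w = 9: L = 4. At w = 3: L = 36.
ΔL = 36 − 4 = 32.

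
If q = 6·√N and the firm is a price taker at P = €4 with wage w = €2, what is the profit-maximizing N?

MP_N = (1/2)·6·N^(-1/2) = 3·N^(-1/2).
Profit maximization for a price taker requires P·MP_N = w: 4·3·N^(-1/2) = 2.
So N^(-1/2) = 1/6, which gives N = 36.

N* = 36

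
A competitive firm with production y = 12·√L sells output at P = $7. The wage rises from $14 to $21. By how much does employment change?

ΔL = -5

From P·MP_L = w with MP_L = 6·L^(-1/2), the labor demand is L(w) = (42/w)^(2).
At w = 14: L = 9. At w = 21: L = 4.
ΔL = 4 − 9 = -5.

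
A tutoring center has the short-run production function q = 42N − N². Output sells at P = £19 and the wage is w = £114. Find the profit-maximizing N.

N* = 18

The marginal product of N is MP_N = 42 − 2N.
A price-taking firm hires until the value of the marginal product equals the wage: P·MP_N = w, so 19·(42 − 2N) = 114.
Then 42 − 2N = 6, giving N = 18.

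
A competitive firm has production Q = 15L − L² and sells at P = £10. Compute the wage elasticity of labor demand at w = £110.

From P·MP_L = w with MP_L = 15 − 2L, labor demand is L(w) = (15 − w/10)/2.
dL/dw = −1/(20) = -0.05.
At w = 110, L = 2, so ε = (dL/dw)·(w/L) = (-0.05)·(110/2) = -2.75.

ε = -2.75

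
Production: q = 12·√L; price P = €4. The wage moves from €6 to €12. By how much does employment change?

ΔL = -12

From P·MP_L = w with MP_L = 6·L^(-1/2), the labor demand is L(w) = (24/w)^(2).
At w = 6: L = 16. At w = 12: L = 4.
ΔL = 4 − 16 = -12.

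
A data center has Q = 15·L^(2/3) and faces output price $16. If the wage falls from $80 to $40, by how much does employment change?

ΔL = 56

From P·MP_L = w with MP_L = 10·L^(-1/3), the labor demand is L(w) = (160/w)^(3).
At w = 80: L = 8. At w = 40: L = 64.
ΔL = 64 − 8 = 56.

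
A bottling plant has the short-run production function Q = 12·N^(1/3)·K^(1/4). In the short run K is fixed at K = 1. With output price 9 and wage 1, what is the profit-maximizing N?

N* = 216

With K = 1, MP_N = (1/3)·12·N^(-2/3)·1^(1/4) = 4·N^(-2/3).
Profit maximization for a price taker requires P·MP_N = w: 9·4·N^(-2/3) = 1.
So N^(-2/3) = 1/36, which gives N = 216.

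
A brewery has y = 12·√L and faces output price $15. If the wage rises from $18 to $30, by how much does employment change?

ΔL = -16

From P·MP_L = w with MP_L = 6·L^(-1/2), the labor demand is L(w) = (90/w)^(2).
At w = 18: L = 25. At w = 30: L = 9.
ΔL = 9 − 25 = -16.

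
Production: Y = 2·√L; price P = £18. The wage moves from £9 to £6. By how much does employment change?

From P·MP_L = w with MP_L = L^(-1/2), the labor demand is L(w) = (18/w)^(2).
At w = 9: L = 4. At w = 6: L = 9.
ΔL = 9 − 4 = 5.

ΔL = 5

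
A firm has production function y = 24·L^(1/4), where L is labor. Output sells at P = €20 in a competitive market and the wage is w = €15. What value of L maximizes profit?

L* = 16

MP_L = (1/4)·24·L^(-3/4) = 6·L^(-3/4).
Profit maximization for a price taker requires P·MP_L = w: 20·6·L^(-3/4) = 15.
So L^(-3/4) = 0.125, which gives L = 16.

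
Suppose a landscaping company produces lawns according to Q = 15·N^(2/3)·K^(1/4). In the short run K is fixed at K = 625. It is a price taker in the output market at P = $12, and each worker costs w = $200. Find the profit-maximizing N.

N* = 27

With K = 625, MP_N = (2/3)·15·N^(-1/3)·625^(1/4) = 50·N^(-1/3).
Profit maximization for a price taker requires P·MP_N = w: 12·50·N^(-1/3) = 200.
So N^(-1/3) = 1/3, which gives N = 27.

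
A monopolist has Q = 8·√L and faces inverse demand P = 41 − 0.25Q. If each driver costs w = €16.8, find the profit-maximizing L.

L* = 25

Marginal revenue from the inverse demand is MR = 41 − 0.5Q.
The marginal product is MP_L = 4·L^(-1/2).
A monopolist hires until marginal revenue product equals the wage: MR·MP_L = w.
At L, Q = 8·√L. Substituting and solving: (41 − 4·√L)·4·L^(-1/2) = 16.8 gives L = 25.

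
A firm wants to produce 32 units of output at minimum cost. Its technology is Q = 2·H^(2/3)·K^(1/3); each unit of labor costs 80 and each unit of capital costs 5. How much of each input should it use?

Cost minimization requires the marginal rate of technical substitution to equal the input-price ratio: MP_H/MP_K = w/r.
Here MP_H/MP_K = (2/3)·(K/H)/(1/3) = 2·(K/H). Setting this equal to 80/5 = 16 gives K = 8H.
Substituting into Q = 32: 2·H^(2/3)·(8H)^(1/3) = 32.
Solving, H = 8 and K = 64.

H* = 8, K* = 64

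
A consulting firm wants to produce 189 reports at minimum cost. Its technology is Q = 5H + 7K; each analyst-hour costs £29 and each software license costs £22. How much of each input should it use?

The inputs are perfect substitutes, so the firm uses whichever has the lower cost per unit of output.
Cost per unit of output via H is w/5 = 5.8; via K it is r/7 = 22/7. K is cheaper.
Producing Q = 189 with K alone: H = 0, K = 27.

H* = 0, K* = 27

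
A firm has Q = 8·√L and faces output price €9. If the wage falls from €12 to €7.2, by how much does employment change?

From P·MP_L = w with MP_L = 4·L^(-1/2), the labor demand is L(w) = (36/w)^(2).
At w = 12: L = 9. At w = 7.2: L = 25.
ΔL = 25 − 9 = 16.

ΔL = 16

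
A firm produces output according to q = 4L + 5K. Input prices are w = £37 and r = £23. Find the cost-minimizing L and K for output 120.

L* = 0, K* = 24

The inputs are perfect substitutes, so the firm uses whichever has the lower cost per unit of output.
Cost per unit of output via L is w/4 = 9.25; via K it is r/5 = 4.6. K is cheaper.
Producing q = 120 with K alone: L = 0, K = 24.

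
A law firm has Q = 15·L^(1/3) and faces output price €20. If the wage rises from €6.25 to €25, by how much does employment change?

ΔL = -56

From P·MP_L = w with MP_L = 5·L^(-2/3), the labor demand is L(w) = (100/w)^(3/2).
At w = 6.25: L = 64. At w = 25: L = 8.
ΔL = 8 − 64 = -56.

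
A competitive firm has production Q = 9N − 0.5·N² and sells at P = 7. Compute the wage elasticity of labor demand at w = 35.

ε = -1.25

From P·MP_N = w with MP_N = 9 − N, labor demand is N(w) = 9 − w/7.
dN/dw = −1/(7) = -1/7.
At w = 35, N = 4, so ε = (dN/dw)·(w/N) = (-1/7)·(35/4) = -1.25.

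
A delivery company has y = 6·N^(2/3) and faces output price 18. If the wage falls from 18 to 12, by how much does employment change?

ΔN = 152

From P·MP_N = w with MP_N = 4·N^(-1/3), the labor demand is N(w) = (72/w)^(3).
At w = 18: N = 64. At w = 12: N = 216.
ΔN = 216 − 64 = 152.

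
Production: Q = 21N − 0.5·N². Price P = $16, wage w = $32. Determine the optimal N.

N* = 19

The marginal product of N is MP_N = 21 − N.
A price-taking firm hires until the value of the marginal product equals the wage: P·MP_N = w, so 16·(21 − N) = 32.
Then 21 − N = 2, giving N = 19.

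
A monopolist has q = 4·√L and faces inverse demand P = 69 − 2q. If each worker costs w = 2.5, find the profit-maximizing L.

Marginal revenue from the inverse demand is MR = 69 − 4q.
The marginal product is MP_L = 2·L^(-1/2).
A monopolist hires until marginal revenue product equals the wage: MR·MP_L = w.
At L, q = 4·√L. Substituting and solving: (69 − 16·√L)·2·L^(-1/2) = 2.5 gives L = 16.

L* = 16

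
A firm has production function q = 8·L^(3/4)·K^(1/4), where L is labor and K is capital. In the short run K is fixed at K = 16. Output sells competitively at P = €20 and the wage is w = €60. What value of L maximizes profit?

L* = 256

With K = 16, MP_L = (3/4)·8·L^(-1/4)·16^(1/4) = 12·L^(-1/4).
Profit maximization for a price taker requires P·MP_L = w: 20·12·L^(-1/4) = 60.
So L^(-1/4) = 0.25, which gives L = 256.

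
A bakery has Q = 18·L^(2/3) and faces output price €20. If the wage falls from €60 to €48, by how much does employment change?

ΔL = 61

From P·MP_L = w with MP_L = 12·L^(-1/3), the labor demand is L(w) = (240/w)^(3).
At w = 60: L = 64. At w = 48: L = 125.
ΔL = 125 − 64 = 61.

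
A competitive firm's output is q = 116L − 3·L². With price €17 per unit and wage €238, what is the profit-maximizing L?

L* = 17

The marginal product of L is MP_L = 116 − 6L.
A price-taking firm hires until the value of the marginal product equals the wage: P·MP_L = w, so 17·(116 − 6L) = 238.
Then 116 − 6L = 14, giving L = 17.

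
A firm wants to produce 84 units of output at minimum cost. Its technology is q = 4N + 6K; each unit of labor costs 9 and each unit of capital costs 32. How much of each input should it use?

The inputs are perfect substitutes, so the firm uses whichever has the lower cost per unit of output.
Cost per unit of output via N is w/4 = 2.25; via K it is r/6 = 16/3. N is cheaper.
Producing q = 84 with N alone: N = 21, K = 0.

N* = 21, K* = 0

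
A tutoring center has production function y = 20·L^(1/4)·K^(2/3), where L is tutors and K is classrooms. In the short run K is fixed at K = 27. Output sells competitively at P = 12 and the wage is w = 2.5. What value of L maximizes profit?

L* = 1296

With K = 27, MP_L = (1/4)·20·L^(-3/4)·27^(2/3) = 45·L^(-3/4).
Profit maximization for a price taker requires P·MP_L = w: 12·45·L^(-3/4) = 2.5.
So L^(-3/4) = 1/216, which gives L = 1296.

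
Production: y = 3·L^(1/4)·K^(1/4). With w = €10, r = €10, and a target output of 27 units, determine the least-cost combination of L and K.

Cost minimization requires the marginal rate of technical substitution to equal the input-price ratio: MP_L/MP_K = w/r.
Here MP_L/MP_K = (1/4)·(K/L)/(1/4) = (K/L). Setting this equal to 10/10 = 1 gives K = L.
Substituting into y = 27: 3·L^(1/4)·(L)^(1/4) = 27.
Solving, L = 81 and K = 81.

L* = 81, K* = 81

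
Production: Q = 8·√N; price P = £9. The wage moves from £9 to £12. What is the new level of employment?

From P·MP_N = w with MP_N = 4·N^(-1/2), the labor demand is N(w) = (36/w)^(2).
At w = 9: N = 16. At w = 12: N = 9.

N* = 9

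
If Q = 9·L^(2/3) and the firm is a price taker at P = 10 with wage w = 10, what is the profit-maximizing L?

MP_L = (2/3)·9·L^(-1/3) = 6·L^(-1/3).
Profit maximization for a price taker requires P·MP_L = w: 10·6·L^(-1/3) = 10.
So L^(-1/3) = 1/6, which gives L = 216.

L* = 216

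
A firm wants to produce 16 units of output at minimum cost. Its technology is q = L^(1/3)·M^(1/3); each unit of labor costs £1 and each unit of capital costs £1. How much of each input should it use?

L* = 64, M* = 64

Cost minimization requires the marginal rate of technical substitution to equal the input-price ratio: MP_L/MP_M = w/r.
Here MP_L/MP_M = (1/3)·(M/L)/(1/3) = (M/L). Setting this equal to 1/1 = 1 gives M = L.
Substituting into q = 16: L^(1/3)·(L)^(1/3) = 16.
Solving, L = 64 and M = 64.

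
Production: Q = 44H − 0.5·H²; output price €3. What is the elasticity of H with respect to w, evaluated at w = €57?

From P·MP_H = w with MP_H = 44 − H, labor demand is H(w) = 44 − w/3.
dH/dw = −1/(3) = -1/3.
At w = 57, H = 25, so ε = (dH/dw)·(w/H) = (-1/3)·(57/25) = -0.76.

ε = -0.76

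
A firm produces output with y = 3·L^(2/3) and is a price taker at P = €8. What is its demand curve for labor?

L(w) = 4096/w³

MP_L = (2/3)·3·L^(-1/3) = 2·L^(-1/3).
Setting P·MP_L = w: 16·L^(-1/3) = w.
Solving for L: L^(-1/3) = w/16, so L = (16/w)^(3).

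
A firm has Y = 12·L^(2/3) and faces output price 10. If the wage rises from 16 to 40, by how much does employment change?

ΔL = -117

From P·MP_L = w with MP_L = 8·L^(-1/3), the labor demand is L(w) = (80/w)^(3).
At w = 16: L = 125. At w = 40: L = 8.
ΔL = 8 − 125 = -117.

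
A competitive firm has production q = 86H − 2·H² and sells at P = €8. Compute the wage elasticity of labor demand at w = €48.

From P·MP_H = w with MP_H = 86 − 4H, labor demand is H(w) = (86 − w/8)/4.
dH/dw = −1/(32) = -0.03125.
At w = 48, H = 20, so ε = (dH/dw)·(w/H) = (-0.03125)·(48/20) = -0.075.

ε = -0.075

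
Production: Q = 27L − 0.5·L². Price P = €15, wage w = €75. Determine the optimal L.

L* = 22

The marginal product of L is MP_L = 27 − L.
A price-taking firm hires until the value of the marginal product equals the wage: P·MP_L = w, so 15·(27 − L) = 75.
Then 27 − L = 5, giving L = 22.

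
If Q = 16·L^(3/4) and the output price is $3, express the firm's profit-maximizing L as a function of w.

L(w) = 1679616/w^(4)

MP_L = (3/4)·16·L^(-1/4) = 12·L^(-1/4).
Setting P·MP_L = w: 36·L^(-1/4) = w.
Solving for L: L^(-1/4) = w/36, so L = (36/w)^(4).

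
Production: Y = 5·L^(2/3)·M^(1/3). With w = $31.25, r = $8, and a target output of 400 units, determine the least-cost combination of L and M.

L* = 64, M* = 125

Cost minimization requires the marginal rate of technical substitution to equal the input-price ratio: MP_L/MP_M = w/r.
Here MP_L/MP_M = (2/3)·(M/L)/(1/3) = 2·(M/L). Setting this equal to 31.25/8 = 3.90625 gives M = 1.953125L.
Substituting into Y = 400: 5·L^(2/3)·(1.953125L)^(1/3) = 400.
Solving, L = 64 and M = 125.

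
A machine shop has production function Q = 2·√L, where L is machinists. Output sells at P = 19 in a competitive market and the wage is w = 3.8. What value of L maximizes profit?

L* = 25

MP_L = (1/2)·2·L^(-1/2) = L^(-1/2).
Profit maximization for a price taker requires P·MP_L = w: 19·L^(-1/2) = 3.8.
So L^(-1/2) = 0.2, which gives L = 25.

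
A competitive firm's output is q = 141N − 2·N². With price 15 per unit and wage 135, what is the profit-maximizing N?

N* = 33

The marginal product of N is MP_N = 141 − 4N.
A price-taking firm hires until the value of the marginal product equals the wage: P·MP_N = w, so 15·(141 − 4N) = 135.
Then 141 − 4N = 9, giving N = 33.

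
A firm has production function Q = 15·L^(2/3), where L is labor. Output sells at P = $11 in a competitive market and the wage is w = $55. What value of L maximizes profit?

L* = 8

MP_L = (2/3)·15·L^(-1/3) = 10·L^(-1/3).
Profit maximization for a price taker requires P·MP_L = w: 11·10·L^(-1/3) = 55.
So L^(-1/3) = 0.5, which gives L = 8.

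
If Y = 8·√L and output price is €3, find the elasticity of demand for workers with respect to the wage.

ε = -2

MP_L = (1/2)·8·L^(-1/2), so P·MP_L = w gives 12·L^(-1/2) = w.
Solving, L(w) = (12/w)^(2). This is a constant-elasticity form: L ∝ w^(−2), so ε = −2.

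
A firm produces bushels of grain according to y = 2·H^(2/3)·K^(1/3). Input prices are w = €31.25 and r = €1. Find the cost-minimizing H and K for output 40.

H* = 8, K* = 125

Cost minimization requires the marginal rate of technical substitution to equal the input-price ratio: MP_H/MP_K = w/r.
Here MP_H/MP_K = (2/3)·(K/H)/(1/3) = 2·(K/H). Setting this equal to 31.25/1 = 31.25 gives K = 15.625H.
Substituting into y = 40: 2·H^(2/3)·(15.625H)^(1/3) = 40.
Solving, H = 8 and K = 125.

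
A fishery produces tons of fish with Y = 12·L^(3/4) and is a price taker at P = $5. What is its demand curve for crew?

MP_L = (3/4)·12·L^(-1/4) = 9·L^(-1/4).
Setting P·MP_L = w: 45·L^(-1/4) = w.
Solving for L: L^(-1/4) = w/45, so L = (45/w)^(4).

L(w) = 4100625/w^(4)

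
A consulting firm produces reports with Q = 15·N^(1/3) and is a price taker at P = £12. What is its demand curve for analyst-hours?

N(w) = (60/w)^(3/2)

MP_N = (1/3)·15·N^(-2/3) = 5·N^(-2/3).
Setting P·MP_N = w: 60·N^(-2/3) = w.
Solving for N: N^(-2/3) = w/60, so N = (60/w)^(3/2).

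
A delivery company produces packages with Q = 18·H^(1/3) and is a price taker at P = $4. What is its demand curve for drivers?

MP_H = (1/3)·18·H^(-2/3) = 6·H^(-2/3).
Setting P·MP_H = w: 24·H^(-2/3) = w.
Solving for H: H^(-2/3) = w/24, so H = (24/w)^(3/2).

H(w) = (24/w)^(3/2)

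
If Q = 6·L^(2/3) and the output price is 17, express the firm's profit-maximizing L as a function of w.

L(w) = 314432/w³

MP_L = (2/3)·6·L^(-1/3) = 4·L^(-1/3).
Setting P·MP_L = w: 68·L^(-1/3) = w.
Solving for L: L^(-1/3) = w/68, so L = (68/w)^(3).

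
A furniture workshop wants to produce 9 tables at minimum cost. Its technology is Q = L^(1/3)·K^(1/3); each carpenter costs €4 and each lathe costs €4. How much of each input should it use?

L* = 27, K* = 27

Cost minimization requires the marginal rate of technical substitution to equal the input-price ratio: MP_L/MP_K = w/r.
Here MP_L/MP_K = (1/3)·(K/L)/(1/3) = (K/L). Setting this equal to 4/4 = 1 gives K = L.
Substituting into Q = 9: L^(1/3)·(L)^(1/3) = 9.
Solving, L = 27 and K = 27.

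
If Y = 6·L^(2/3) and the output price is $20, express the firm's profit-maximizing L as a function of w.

L(w) = 512000/w³

MP_L = (2/3)·6·L^(-1/3) = 4·L^(-1/3).
Setting P·MP_L = w: 80·L^(-1/3) = w.
Solving for L: L^(-1/3) = w/80, so L = (80/w)^(3).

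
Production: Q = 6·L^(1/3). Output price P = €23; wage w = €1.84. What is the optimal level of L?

L* = 125

MP_L = (1/3)·6·L^(-2/3) = 2·L^(-2/3).
Profit maximization for a price taker requires P·MP_L = w: 23·2·L^(-2/3) = 1.84.
So L^(-2/3) = 0.04, which gives L = 125.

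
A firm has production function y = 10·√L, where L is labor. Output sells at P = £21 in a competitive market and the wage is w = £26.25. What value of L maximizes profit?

L* = 16

MP_L = (1/2)·10·L^(-1/2) = 5·L^(-1/2).
Profit maximization for a price taker requires P·MP_L = w: 21·5·L^(-1/2) = 26.25.
So L^(-1/2) = 0.25, which gives L = 16.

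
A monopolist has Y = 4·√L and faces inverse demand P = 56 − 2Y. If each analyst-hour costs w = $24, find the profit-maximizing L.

L* = 4

Marginal revenue from the inverse demand is MR = 56 − 4Y.
The marginal product is MP_L = 2·L^(-1/2).
A monopolist hires until marginal revenue product equals the wage: MR·MP_L = w.
At L, Y = 4·√L. Substituting and solving: (56 − 16·√L)·2·L^(-1/2) = 24 gives L = 4.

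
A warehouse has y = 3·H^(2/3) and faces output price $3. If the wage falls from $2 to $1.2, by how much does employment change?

From P·MP_H = w with MP_H = 2·H^(-1/3), the labor demand is H(w) = (6/w)^(3).
At w = 2: H = 27. At w = 1.2: H = 125.
ΔH = 125 − 27 = 98.

ΔH = 98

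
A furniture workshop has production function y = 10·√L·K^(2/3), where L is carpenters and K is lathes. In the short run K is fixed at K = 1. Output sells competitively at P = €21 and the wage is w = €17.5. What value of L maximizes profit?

With K = 1, MP_L = (1/2)·10·L^(-1/2)·1^(2/3) = 5·L^(-1/2).
Profit maximization for a price taker requires P·MP_L = w: 21·5·L^(-1/2) = 17.5.
So L^(-1/2) = 1/6, which gives L = 36.

L* = 36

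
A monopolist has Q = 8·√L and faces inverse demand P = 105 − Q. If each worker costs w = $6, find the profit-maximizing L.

Marginal revenue from the inverse demand is MR = 105 − 2Q.
The marginal product is MP_L = 4·L^(-1/2).
A monopolist hires until marginal revenue product equals the wage: MR·MP_L = w.
At L, Q = 8·√L. Substituting and solving: (105 − 16·√L)·4·L^(-1/2) = 6 gives L = 36.

L* = 36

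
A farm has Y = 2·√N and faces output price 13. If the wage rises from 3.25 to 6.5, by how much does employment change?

From P·MP_N = w with MP_N = N^(-1/2), the labor demand is N(w) = (13/w)^(2).
At w = 3.25: N = 16. At w = 6.5: N = 4.
ΔN = 4 − 16 = -12.

ΔN = -12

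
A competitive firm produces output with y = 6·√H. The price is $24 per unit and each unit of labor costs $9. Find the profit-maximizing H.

H* = 64

MP_H = (1/2)·6·H^(-1/2) = 3·H^(-1/2).
Profit maximization for a price taker requires P·MP_H = w: 24·3·H^(-1/2) = 9.
So H^(-1/2) = 0.125, which gives H = 64.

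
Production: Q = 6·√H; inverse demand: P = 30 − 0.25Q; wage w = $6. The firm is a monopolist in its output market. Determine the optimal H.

Marginal revenue from the inverse demand is MR = 30 − 0.5Q.
The marginal product is MP_H = 3·H^(-1/2).
A monopolist hires until marginal revenue product equals the wage: MR·MP_H = w.
At H, Q = 6·√H. Substituting and solving: (30 − 3·√H)·3·H^(-1/2) = 6 gives H = 36.

H* = 36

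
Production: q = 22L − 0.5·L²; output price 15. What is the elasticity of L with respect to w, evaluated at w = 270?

From P·MP_L = w with MP_L = 22 − L, labor demand is L(w) = 22 − w/15.
dL/dw = −1/(15) = -1/15.
At w = 270, L = 4, so ε = (dL/dw)·(w/L) = (-1/15)·(270/4) = -4.5.

ε = -4.5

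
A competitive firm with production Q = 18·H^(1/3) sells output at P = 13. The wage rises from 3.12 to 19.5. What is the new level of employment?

H* = 8

From P·MP_H = w with MP_H = 6·H^(-2/3), the labor demand is H(w) = (78/w)^(3/2).
At w = 3.12: H = 125. At w = 19.5: H = 8.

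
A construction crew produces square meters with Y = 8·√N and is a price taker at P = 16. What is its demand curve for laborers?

N(w) = 4096/w²

MP_N = (1/2)·8·N^(-1/2) = 4·N^(-1/2).
Setting P·MP_N = w: 64·N^(-1/2) = w.
Solving for N: N^(-1/2) = w/64, so N = (64/w)^(2).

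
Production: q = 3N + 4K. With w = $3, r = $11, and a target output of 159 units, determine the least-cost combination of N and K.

N* = 53, K* = 0

The inputs are perfect substitutes, so the firm uses whichever has the lower cost per unit of output.
Cost per unit of output via N is w/3 = 1; via K it is r/4 = 2.75. N is cheaper.
Producing q = 159 with N alone: N = 53, K = 0.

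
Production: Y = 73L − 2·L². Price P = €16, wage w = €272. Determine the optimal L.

The marginal product of L is MP_L = 73 − 4L.
A price-taking firm hires until the value of the marginal product equals the wage: P·MP_L = w, so 16·(73 − 4L) = 272.
Then 73 − 4L = 17, giving L = 14.

L* = 14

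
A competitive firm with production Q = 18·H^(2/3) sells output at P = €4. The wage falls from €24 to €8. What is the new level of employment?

H* = 216

From P·MP_H = w with MP_H = 12·H^(-1/3), the labor demand is H(w) = (48/w)^(3).
At w = 24: H = 8. At w = 8: H = 216.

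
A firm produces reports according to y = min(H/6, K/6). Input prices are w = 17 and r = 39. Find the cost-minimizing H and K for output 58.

H* = 348, K* = 348

With a fixed-proportions technology, the cost-minimizing bundle uses no slack in either input: H/6 = K/6 = y.
So H = 6·58 = 348 and K = 6·58 = 348.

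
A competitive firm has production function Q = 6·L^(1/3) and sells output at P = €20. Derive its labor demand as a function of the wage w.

L(w) = (40/w)^(3/2)

MP_L = (1/3)·6·L^(-2/3) = 2·L^(-2/3).
Setting P·MP_L = w: 40·L^(-2/3) = w.
Solving for L: L^(-2/3) = w/40, so L = (40/w)^(3/2).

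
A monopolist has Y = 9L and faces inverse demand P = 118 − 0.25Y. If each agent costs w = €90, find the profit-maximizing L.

Marginal revenue from the inverse demand is MR = 118 − 0.5Y.
The marginal product is MP_L = 9.
A monopolist hires until marginal revenue product equals the wage: MR·MP_L = w.
(118 − 4.5L)·9 = 90, so L = 24.

L* = 24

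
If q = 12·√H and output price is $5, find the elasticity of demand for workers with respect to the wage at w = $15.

MP_H = (1/2)·12·H^(-1/2), so P·MP_H = w gives 30·H^(-1/2) = w.
Solving, H(w) = (30/w)^(2). This is a constant-elasticity form: H ∝ w^(−2), so ε = −2.

ε = -2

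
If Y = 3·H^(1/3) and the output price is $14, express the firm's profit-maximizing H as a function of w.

H(w) = (14/w)^(3/2)

MP_H = (1/3)·3·H^(-2/3) = H^(-2/3).
Setting P·MP_H = w: 14·H^(-2/3) = w.
Solving for H: H^(-2/3) = w/14, so H = (14/w)^(3/2).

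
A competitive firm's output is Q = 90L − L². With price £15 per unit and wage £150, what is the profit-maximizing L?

L* = 40

The marginal product of L is MP_L = 90 − 2L.
A price-taking firm hires until the value of the marginal product equals the wage: P·MP_L = w, so 15·(90 − 2L) = 150.
Then 90 − 2L = 10, giving L = 40.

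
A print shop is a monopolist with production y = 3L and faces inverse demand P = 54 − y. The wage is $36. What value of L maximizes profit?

Marginal revenue from the inverse demand is MR = 54 − 2y.
The marginal product is MP_L = 3.
A monopolist hires until marginal revenue product equals the wage: MR·MP_L = w.
(54 − 6L)·3 = 36, so L = 7.

L* = 7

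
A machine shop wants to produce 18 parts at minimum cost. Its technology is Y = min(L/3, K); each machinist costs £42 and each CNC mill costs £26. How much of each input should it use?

L* = 54, K* = 18

With a fixed-proportions technology, the cost-minimizing bundle uses no slack in either input: L/3 = K = Y.
So L = 3·18 = 54 and K = 18.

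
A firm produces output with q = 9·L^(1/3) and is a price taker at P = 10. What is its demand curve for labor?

L(w) = (30/w)^(3/2)

MP_L = (1/3)·9·L^(-2/3) = 3·L^(-2/3).
Setting P·MP_L = w: 30·L^(-2/3) = w.
Solving for L: L^(-2/3) = w/30, so L = (30/w)^(3/2).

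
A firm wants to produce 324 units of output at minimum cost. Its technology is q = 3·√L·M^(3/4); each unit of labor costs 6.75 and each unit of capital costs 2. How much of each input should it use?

Cost minimization requires the marginal rate of technical substitution to equal the input-price ratio: MP_L/MP_M = w/r.
Here MP_L/MP_M = (1/2)·(M/L)/(3/4) = (2/3)·(M/L). Setting this equal to 6.75/2 = 3.375 gives M = 5.0625L.
Substituting into q = 324: 3·L^(1/2)·(5.0625L)^(3/4) = 324.
Solving, L = 16 and M = 81.

L* = 16, M* = 81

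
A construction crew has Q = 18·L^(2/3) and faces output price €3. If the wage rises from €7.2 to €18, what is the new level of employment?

From P·MP_L = w with MP_L = 12·L^(-1/3), the labor demand is L(w) = (36/w)^(3).
At w = 7.2: L = 125. At w = 18: L = 8.

L* = 8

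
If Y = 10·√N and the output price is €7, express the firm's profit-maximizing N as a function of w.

MP_N = (1/2)·10·N^(-1/2) = 5·N^(-1/2).
Setting P·MP_N = w: 35·N^(-1/2) = w.
Solving for N: N^(-1/2) = w/35, so N = (35/w)^(2).

N(w) = 1225/w²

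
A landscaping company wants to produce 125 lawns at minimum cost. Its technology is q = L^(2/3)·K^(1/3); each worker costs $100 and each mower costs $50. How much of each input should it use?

L* = 125, K* = 125

Cost minimization requires the marginal rate of technical substitution to equal the input-price ratio: MP_L/MP_K = w/r.
Here MP_L/MP_K = (2/3)·(K/L)/(1/3) = 2·(K/L). Setting this equal to 100/50 = 2 gives K = L.
Substituting into q = 125: L^(2/3)·(L)^(1/3) = 125.
Solving, L = 125 and K = 125.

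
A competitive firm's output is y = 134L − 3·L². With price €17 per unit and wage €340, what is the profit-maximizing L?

The marginal product of L is MP_L = 134 − 6L.
A price-taking firm hires until the value of the marginal product equals the wage: P·MP_L = w, so 17·(134 − 6L) = 340.
Then 134 − 6L = 20, giving L = 19.

L* = 19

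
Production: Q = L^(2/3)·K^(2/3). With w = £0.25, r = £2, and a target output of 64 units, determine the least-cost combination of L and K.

Cost minimization requires the marginal rate of technical substitution to equal the input-price ratio: MP_L/MP_K = w/r.
Here MP_L/MP_K = (2/3)·(K/L)/(2/3) = (K/L). Setting this equal to 0.25/2 = 0.125 gives K = 0.125L.
Substituting into Q = 64: L^(2/3)·(0.125L)^(2/3) = 64.
Solving, L = 64 and K = 8.

L* = 64, K* = 8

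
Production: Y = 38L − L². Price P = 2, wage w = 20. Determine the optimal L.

The marginal product of L is MP_L = 38 − 2L.
A price-taking firm hires until the value of the marginal product equals the wage: P·MP_L = w, so 2·(38 − 2L) = 20.
Then 38 − 2L = 10, giving L = 14.

L* = 14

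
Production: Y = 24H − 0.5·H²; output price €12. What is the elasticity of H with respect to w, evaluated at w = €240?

ε = -5

From P·MP_H = w with MP_H = 24 − H, labor demand is H(w) = 24 − w/12.
dH/dw = −1/(12) = -1/12.
At w = 240, H = 4, so ε = (dH/dw)·(w/H) = (-1/12)·(240/4) = -5.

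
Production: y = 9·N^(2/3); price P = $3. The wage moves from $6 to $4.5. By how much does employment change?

ΔN = 37

From P·MP_N = w with MP_N = 6·N^(-1/3), the labor demand is N(w) = (18/w)^(3).
At w = 6: N = 27. At w = 4.5: N = 64.
ΔN = 64 − 27 = 37.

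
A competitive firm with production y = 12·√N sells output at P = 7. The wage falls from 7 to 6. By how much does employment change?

From P·MP_N = w with MP_N = 6·N^(-1/2), the labor demand is N(w) = (42/w)^(2).
At w = 7: N = 36. At w = 6: N = 49.
ΔN = 49 − 36 = 13.

ΔN = 13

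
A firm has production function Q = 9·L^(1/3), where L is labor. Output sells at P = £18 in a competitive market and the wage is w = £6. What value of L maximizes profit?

L* = 27

MP_L = (1/3)·9·L^(-2/3) = 3·L^(-2/3).
Profit maximization for a price taker requires P·MP_L = w: 18·3·L^(-2/3) = 6.
So L^(-2/3) = 1/9, which gives L = 27.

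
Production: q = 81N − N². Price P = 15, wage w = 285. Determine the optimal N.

The marginal product of N is MP_N = 81 − 2N.
A price-taking firm hires until the value of the marginal product equals the wage: P·MP_N = w, so 15·(81 − 2N) = 285.
Then 81 − 2N = 19, giving N = 31.

N* = 31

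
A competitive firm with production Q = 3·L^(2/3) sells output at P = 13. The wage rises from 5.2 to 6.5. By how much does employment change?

From P·MP_L = w with MP_L = 2·L^(-1/3), the labor demand is L(w) = (26/w)^(3).
At w = 5.2: L = 125. At w = 6.5: L = 64.
ΔL = 64 − 125 = -61.

ΔL = -61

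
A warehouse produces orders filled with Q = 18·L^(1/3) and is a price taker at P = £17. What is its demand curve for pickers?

L(w) = (102/w)^(3/2)

MP_L = (1/3)·18·L^(-2/3) = 6·L^(-2/3).
Setting P·MP_L = w: 102·L^(-2/3) = w.
Solving for L: L^(-2/3) = w/102, so L = (102/w)^(3/2).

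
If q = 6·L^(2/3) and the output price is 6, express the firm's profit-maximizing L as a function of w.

L(w) = 13824/w³

MP_L = (2/3)·6·L^(-1/3) = 4·L^(-1/3).
Setting P·MP_L = w: 24·L^(-1/3) = w.
Solving for L: L^(-1/3) = w/24, so L = (24/w)^(3).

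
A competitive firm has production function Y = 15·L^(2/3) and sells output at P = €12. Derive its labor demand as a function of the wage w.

L(w) = 1728000/w³

MP_L = (2/3)·15·L^(-1/3) = 10·L^(-1/3).
Setting P·MP_L = w: 120·L^(-1/3) = w.
Solving for L: L^(-1/3) = w/120, so L = (120/w)^(3).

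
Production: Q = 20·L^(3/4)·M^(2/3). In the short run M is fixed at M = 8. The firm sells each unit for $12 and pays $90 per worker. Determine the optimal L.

With M = 8, MP_L = (3/4)·20·L^(-1/4)·8^(2/3) = 60·L^(-1/4).
Profit maximization for a price taker requires P·MP_L = w: 12·60·L^(-1/4) = 90.
So L^(-1/4) = 0.125, which gives L = 4096.

L* = 4096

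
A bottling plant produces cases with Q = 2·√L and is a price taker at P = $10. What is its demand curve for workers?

L(w) = 100/w²

MP_L = (1/2)·2·L^(-1/2) = L^(-1/2).
Setting P·MP_L = w: 10·L^(-1/2) = w.
Solving for L: L^(-1/2) = w/10, so L = (10/w)^(2).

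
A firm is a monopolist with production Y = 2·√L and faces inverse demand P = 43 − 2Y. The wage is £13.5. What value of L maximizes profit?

Marginal revenue from the inverse demand is MR = 43 − 4Y.
The marginal product is MP_L = L^(-1/2).
A monopolist hires until marginal revenue product equals the wage: MR·MP_L = w.
At L, Y = 2·√L. Substituting and solving: (43 − 8·√L)·L^(-1/2) = 13.5 gives L = 4.

L* = 4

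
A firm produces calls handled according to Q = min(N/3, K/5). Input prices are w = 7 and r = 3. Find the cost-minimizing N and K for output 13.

N* = 39, K* = 65

With a fixed-proportions technology, the cost-minimizing bundle uses no slack in either input: N/3 = K/5 = Q.
So N = 3·13 = 39 and K = 5·13 = 65.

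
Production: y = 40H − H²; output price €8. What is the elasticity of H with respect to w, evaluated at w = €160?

ε = -1

From P·MP_H = w with MP_H = 40 − 2H, labor demand is H(w) = (40 − w/8)/2.
dH/dw = −1/(16) = -0.0625.
At w = 160, H = 10, so ε = (dH/dw)·(w/H) = (-0.0625)·(160/10) = -1.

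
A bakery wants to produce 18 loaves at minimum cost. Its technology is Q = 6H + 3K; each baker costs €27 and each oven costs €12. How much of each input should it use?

The inputs are perfect substitutes, so the firm uses whichever has the lower cost per unit of output.
Cost per unit of output via H is w/6 = 4.5; via K it is r/3 = 4. K is cheaper.
Producing Q = 18 with K alone: H = 0, K = 6.

H* = 0, K* = 6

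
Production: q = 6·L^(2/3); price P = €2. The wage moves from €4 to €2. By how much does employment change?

From P·MP_L = w with MP_L = 4·L^(-1/3), the labor demand is L(w) = (8/w)^(3).
At w = 4: L = 8. At w = 2: L = 64.
ΔL = 64 − 8 = 56.

ΔL = 56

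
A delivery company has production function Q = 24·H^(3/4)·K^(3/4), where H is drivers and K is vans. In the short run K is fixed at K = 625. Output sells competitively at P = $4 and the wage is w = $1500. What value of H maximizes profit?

H* = 1296

With K = 625, MP_H = (3/4)·24·H^(-1/4)·625^(3/4) = 2250·H^(-1/4).
Profit maximization for a price taker requires P·MP_H = w: 4·2250·H^(-1/4) = 1500.
So H^(-1/4) = 1/6, which gives H = 1296.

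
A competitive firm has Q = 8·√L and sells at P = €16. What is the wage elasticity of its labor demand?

ε = -2

MP_L = (1/2)·8·L^(-1/2), so P·MP_L = w gives 64·L^(-1/2) = w.
Solving, L(w) = (64/w)^(2). This is a constant-elasticity form: L ∝ w^(−2), so ε = −2.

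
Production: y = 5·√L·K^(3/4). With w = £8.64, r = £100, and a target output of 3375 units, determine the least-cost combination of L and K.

Cost minimization requires the marginal rate of technical substitution to equal the input-price ratio: MP_L/MP_K = w/r.
Here MP_L/MP_K = (1/2)·(K/L)/(3/4) = (2/3)·(K/L). Setting this equal to 8.64/100 = 0.0864 gives K = 0.1296L.
Substituting into y = 3375: 5·L^(1/2)·(0.1296L)^(3/4) = 3375.
Solving, L = 625 and K = 81.

L* = 625, K* = 81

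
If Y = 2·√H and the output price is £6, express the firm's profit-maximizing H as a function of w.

MP_H = (1/2)·2·H^(-1/2) = H^(-1/2).
Setting P·MP_H = w: 6·H^(-1/2) = w.
Solving for H: H^(-1/2) = w/6, so H = (6/w)^(2).

H(w) = 36/w²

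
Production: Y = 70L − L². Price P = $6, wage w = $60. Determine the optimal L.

The marginal product of L is MP_L = 70 − 2L.
A price-taking firm hires until the value of the marginal product equals the wage: P·MP_L = w, so 6·(70 − 2L) = 60.
Then 70 − 2L = 10, giving L = 30.

L* = 30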